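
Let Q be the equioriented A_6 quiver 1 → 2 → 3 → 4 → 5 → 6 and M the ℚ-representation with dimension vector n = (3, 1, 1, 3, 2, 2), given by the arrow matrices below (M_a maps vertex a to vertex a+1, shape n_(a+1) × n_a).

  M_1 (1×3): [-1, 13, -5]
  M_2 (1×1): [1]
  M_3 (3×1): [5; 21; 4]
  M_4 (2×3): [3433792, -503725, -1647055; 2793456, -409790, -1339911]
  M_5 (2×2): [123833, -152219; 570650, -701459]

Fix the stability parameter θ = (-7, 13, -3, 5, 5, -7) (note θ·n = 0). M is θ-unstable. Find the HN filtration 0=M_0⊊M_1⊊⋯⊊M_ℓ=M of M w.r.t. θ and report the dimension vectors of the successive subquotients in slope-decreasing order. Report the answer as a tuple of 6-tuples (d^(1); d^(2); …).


Barcode: M ≅ I[1,1]^2, I[1,6], I[4,4], I[4,6]. HN layers by μ_θ (4 steps, strictly decreasing):
  μ^(1)=5; μ^(2)=13/5; μ^(3)=1; μ^(4)=-7

((0, 0, 0, 1, 0, 0); (0, 1, 1, 1, 1, 1); (0, 0, 0, 1, 1, 1); (3, 0, 0, 0, 0, 0))


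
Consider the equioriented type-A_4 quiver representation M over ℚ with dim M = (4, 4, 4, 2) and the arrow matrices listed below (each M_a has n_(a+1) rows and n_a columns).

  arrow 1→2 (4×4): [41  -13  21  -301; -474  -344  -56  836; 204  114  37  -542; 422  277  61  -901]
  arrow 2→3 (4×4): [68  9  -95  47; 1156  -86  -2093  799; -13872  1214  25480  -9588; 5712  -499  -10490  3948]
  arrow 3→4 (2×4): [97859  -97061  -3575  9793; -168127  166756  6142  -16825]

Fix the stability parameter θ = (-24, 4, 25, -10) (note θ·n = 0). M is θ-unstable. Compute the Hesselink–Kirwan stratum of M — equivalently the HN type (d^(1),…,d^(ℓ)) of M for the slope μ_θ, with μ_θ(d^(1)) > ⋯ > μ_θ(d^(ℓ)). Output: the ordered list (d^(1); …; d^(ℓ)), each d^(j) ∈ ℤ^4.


Barcode: M ≅ I[1,1], I[1,2], I[1,4]^2, I[2,2], I[3,3]^2. HN layers by μ_θ (4 steps, strictly decreasing):
  μ^(1)=25; μ^(2)=15/2; μ^(3)=4; μ^(4)=-24

((0, 0, 2, 0); (0, 0, 2, 2); (0, 4, 0, 0); (4, 0, 0, 0))


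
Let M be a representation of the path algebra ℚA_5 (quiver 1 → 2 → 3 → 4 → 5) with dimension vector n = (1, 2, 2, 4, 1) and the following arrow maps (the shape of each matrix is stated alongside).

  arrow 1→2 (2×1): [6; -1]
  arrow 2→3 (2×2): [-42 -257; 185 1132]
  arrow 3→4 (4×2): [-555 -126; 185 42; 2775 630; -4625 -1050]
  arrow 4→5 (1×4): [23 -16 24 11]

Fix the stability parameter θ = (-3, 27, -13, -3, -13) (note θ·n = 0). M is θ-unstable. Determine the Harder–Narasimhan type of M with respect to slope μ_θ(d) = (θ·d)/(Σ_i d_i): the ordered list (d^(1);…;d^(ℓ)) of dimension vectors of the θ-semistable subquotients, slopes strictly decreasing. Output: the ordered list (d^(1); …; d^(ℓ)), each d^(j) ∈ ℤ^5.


Interval decomposition of M: I[1,4], I[2,3], I[4,4]^2, I[4,5].
HN type (ℓ=4): μ^(1)=7; μ^(2)=11/3; μ^(3)=-3; μ^(4)=-8

((0, 1, 1, 0, 0); (0, 1, 1, 1, 0); (1, 0, 0, 2, 0); (0, 0, 0, 1, 1))


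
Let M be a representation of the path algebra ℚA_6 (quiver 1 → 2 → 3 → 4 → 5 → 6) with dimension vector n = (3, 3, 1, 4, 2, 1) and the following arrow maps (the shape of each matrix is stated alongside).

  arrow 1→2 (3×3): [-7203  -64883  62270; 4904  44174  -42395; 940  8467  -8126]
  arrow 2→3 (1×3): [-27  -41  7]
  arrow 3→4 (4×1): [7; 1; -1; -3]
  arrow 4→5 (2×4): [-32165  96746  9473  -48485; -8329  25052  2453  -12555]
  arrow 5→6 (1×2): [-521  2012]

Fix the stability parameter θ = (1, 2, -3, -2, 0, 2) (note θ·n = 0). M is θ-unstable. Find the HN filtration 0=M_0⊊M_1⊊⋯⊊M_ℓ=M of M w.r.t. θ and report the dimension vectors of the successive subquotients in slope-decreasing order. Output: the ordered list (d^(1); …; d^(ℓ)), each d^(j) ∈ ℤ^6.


Via rank(M_{q-1}∘⋯∘M_p): M ≅ I[1,2]^2, I[1,6], I[4,4]^2, I[4,5].
μ_θ-semistable layers: μ^(1)=2; μ^(2)=1; μ^(3)=0; μ^(4)=-1/2; μ^(5)=-2

((0, 2, 0, 0, 0, 1); (2, 0, 0, 0, 0, 0); (0, 0, 0, 0, 2, 0); (1, 1, 1, 1, 0, 0); (0, 0, 0, 3, 0, 0))


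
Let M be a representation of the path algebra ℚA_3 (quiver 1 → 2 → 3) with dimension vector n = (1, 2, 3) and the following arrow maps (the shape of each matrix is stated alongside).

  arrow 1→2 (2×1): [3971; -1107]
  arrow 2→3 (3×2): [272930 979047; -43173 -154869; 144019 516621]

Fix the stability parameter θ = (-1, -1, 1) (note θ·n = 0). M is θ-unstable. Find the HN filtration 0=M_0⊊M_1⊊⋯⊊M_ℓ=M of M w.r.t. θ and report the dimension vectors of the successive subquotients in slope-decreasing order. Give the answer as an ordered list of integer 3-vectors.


Interval decomposition of M: I[1,3], I[2,3], I[3,3].
HN type (ℓ=2): μ^(1)=1; μ^(2)=-1

((0, 0, 3); (1, 2, 0))


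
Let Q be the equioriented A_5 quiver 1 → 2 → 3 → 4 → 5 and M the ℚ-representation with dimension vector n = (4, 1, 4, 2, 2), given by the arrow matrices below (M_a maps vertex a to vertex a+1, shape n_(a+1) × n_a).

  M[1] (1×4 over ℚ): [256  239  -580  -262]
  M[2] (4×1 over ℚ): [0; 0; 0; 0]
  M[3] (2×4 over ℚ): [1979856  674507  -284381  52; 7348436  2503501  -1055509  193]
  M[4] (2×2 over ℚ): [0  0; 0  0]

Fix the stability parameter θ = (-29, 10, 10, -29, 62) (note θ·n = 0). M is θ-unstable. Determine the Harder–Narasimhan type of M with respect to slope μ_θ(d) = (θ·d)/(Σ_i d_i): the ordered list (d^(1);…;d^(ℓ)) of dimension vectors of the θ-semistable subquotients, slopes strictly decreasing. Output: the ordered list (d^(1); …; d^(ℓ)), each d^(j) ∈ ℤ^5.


Via rank(M_{q-1}∘⋯∘M_p): M ≅ I[1,1]^3, I[1,2], I[3,3]^2, I[3,4]^2, I[5,5]^2.
μ_θ-semistable layers: μ^(1)=62; μ^(2)=10; μ^(3)=-19/2; μ^(4)=-29

((0, 0, 0, 0, 2); (0, 1, 2, 0, 0); (0, 0, 2, 2, 0); (4, 0, 0, 0, 0))


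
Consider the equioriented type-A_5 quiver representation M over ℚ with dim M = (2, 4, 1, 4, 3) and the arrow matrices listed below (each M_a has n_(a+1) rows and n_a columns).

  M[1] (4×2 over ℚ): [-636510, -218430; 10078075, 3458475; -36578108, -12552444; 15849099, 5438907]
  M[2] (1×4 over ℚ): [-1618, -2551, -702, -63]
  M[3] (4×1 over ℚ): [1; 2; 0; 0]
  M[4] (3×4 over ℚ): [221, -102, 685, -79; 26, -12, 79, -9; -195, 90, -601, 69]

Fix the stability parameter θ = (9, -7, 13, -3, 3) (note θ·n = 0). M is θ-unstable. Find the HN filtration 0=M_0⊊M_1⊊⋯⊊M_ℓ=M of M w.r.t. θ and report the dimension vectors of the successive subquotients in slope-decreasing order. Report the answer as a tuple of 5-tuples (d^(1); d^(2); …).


Barcode: M ≅ I[1,1], I[1,5], I[2,2]^3, I[4,4], I[4,5]^2. HN layers by μ_θ (6 steps, strictly decreasing):
  μ^(1)=9; μ^(2)=13/3; μ^(3)=3; μ^(4)=1; μ^(5)=-3; μ^(6)=-7

((1, 0, 0, 0, 0); (0, 0, 1, 1, 1); (0, 0, 0, 0, 2); (1, 1, 0, 0, 0); (0, 0, 0, 3, 0); (0, 3, 0, 0, 0))


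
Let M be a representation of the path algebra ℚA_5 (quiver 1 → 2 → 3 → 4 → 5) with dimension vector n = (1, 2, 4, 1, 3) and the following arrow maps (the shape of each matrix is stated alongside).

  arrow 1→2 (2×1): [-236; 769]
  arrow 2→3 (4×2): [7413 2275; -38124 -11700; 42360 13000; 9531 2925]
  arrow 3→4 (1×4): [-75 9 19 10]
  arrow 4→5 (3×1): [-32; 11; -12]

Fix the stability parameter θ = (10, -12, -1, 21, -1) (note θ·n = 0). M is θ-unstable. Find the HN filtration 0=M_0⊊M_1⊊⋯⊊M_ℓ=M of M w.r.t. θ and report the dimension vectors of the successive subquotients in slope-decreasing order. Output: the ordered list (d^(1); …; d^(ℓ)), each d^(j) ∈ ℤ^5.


Interval decomposition of M: I[1,5], I[2,2], I[3,3]^3, I[5,5]^2.
HN type (ℓ=3): μ^(1)=10; μ^(2)=-1; μ^(3)=-12

((0, 0, 0, 1, 1); (1, 1, 4, 0, 2); (0, 1, 0, 0, 0))


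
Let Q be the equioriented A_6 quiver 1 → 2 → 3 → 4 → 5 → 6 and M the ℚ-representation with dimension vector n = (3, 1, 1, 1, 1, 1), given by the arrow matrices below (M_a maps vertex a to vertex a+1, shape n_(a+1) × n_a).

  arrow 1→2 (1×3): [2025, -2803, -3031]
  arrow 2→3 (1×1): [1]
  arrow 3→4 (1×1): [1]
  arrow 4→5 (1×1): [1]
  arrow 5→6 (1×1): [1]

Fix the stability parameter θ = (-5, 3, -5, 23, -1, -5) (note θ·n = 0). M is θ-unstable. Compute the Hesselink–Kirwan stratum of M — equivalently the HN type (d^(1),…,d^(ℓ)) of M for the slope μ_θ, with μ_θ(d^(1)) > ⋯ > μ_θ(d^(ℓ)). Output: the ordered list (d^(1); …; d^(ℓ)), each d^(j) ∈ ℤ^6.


Interval decomposition of M: I[1,1]^2, I[1,6].
HN type (ℓ=3): μ^(1)=17/3; μ^(2)=-1; μ^(3)=-5

((0, 0, 0, 1, 1, 1); (0, 1, 1, 0, 0, 0); (3, 0, 0, 0, 0, 0))


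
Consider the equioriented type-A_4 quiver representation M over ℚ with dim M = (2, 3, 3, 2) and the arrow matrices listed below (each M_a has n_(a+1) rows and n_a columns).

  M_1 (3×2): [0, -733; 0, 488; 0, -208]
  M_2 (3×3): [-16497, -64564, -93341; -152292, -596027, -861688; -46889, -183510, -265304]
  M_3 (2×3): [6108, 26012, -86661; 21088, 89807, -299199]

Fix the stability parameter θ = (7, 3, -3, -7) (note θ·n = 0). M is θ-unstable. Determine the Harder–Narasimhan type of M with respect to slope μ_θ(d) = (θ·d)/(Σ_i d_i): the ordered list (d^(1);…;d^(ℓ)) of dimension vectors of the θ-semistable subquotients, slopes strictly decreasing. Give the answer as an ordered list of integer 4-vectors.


Via rank(M_{q-1}∘⋯∘M_p): M ≅ I[1,1], I[1,4], I[2,3], I[2,4].
μ_θ-semistable layers: μ^(1)=7; μ^(2)=0; μ^(3)=-7/3

((1, 0, 0, 0); (1, 2, 2, 1); (0, 1, 1, 1))


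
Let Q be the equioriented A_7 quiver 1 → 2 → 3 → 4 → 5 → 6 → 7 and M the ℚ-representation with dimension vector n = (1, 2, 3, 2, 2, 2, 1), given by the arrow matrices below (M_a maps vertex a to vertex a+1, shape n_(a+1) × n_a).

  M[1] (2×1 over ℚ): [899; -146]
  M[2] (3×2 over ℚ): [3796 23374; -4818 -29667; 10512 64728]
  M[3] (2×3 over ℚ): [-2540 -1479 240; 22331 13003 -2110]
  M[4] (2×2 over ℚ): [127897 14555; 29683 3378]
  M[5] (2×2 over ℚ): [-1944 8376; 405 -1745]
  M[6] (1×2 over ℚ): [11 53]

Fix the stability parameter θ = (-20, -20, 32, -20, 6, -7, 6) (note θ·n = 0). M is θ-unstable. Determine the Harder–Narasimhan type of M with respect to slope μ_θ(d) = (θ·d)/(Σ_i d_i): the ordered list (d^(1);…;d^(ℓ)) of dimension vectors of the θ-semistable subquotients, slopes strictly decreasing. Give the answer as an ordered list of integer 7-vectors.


Interval decomposition of M: I[1,2], I[2,7], I[3,3], I[3,5], I[6,6].
HN type (ℓ=5): μ^(1)=32; μ^(2)=6; μ^(3)=11/4; μ^(4)=-7; μ^(5)=-20

((0, 0, 1, 0, 0, 0, 0); (0, 0, 1, 1, 1, 0, 1); (0, 0, 1, 1, 1, 1, 0); (0, 0, 0, 0, 0, 1, 0); (1, 2, 0, 0, 0, 0, 0))


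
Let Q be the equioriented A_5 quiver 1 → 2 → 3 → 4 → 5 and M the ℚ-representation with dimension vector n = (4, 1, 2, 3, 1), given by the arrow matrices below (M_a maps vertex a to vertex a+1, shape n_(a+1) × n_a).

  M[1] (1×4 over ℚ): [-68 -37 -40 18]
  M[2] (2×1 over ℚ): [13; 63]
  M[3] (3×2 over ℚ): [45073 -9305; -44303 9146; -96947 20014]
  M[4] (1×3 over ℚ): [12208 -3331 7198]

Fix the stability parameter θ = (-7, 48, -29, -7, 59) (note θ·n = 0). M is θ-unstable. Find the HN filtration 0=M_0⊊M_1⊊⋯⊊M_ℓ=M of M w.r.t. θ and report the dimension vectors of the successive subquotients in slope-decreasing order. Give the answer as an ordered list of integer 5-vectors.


Via rank(M_{q-1}∘⋯∘M_p): M ≅ I[1,1]^3, I[1,5], I[3,4], I[4,4].
μ_θ-semistable layers: μ^(1)=59; μ^(2)=4; μ^(3)=-7; μ^(4)=-29

((0, 0, 0, 0, 1); (0, 1, 1, 1, 0); (4, 0, 0, 2, 0); (0, 0, 1, 0, 0))


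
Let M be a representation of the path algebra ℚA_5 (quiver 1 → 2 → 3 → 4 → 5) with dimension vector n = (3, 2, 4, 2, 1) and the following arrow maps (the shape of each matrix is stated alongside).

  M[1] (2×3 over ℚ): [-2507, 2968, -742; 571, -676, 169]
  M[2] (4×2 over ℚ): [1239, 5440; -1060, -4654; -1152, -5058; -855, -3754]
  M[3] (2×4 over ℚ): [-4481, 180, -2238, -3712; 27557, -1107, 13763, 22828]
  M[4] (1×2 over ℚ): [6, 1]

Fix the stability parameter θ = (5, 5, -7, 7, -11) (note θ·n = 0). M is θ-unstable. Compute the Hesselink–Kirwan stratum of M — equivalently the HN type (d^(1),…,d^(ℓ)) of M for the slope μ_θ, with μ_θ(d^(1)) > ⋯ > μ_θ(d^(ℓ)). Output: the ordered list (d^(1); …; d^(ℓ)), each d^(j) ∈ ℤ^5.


Via rank(M_{q-1}∘⋯∘M_p): M ≅ I[1,1], I[1,3], I[1,5], I[3,3], I[3,4].
μ_θ-semistable layers: μ^(1)=7; μ^(2)=5; μ^(3)=1; μ^(4)=-1/5; μ^(5)=-7

((0, 0, 0, 1, 0); (1, 0, 0, 0, 0); (1, 1, 1, 0, 0); (1, 1, 1, 1, 1); (0, 0, 2, 0, 0))


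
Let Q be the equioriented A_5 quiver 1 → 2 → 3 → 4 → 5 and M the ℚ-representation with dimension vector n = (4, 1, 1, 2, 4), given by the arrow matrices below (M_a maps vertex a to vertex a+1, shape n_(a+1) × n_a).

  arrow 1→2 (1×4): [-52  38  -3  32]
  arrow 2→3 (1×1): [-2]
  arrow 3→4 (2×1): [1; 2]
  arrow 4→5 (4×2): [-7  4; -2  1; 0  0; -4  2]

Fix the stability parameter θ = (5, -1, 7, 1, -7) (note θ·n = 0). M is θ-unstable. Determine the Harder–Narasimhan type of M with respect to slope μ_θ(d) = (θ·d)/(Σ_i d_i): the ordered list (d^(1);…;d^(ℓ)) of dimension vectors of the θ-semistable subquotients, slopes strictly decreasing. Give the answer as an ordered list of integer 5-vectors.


Barcode: M ≅ I[1,1]^3, I[1,5], I[4,5], I[5,5]^2. HN layers by μ_θ (4 steps, strictly decreasing):
  μ^(1)=5; μ^(2)=1; μ^(3)=-3; μ^(4)=-7

((3, 0, 0, 0, 0); (1, 1, 1, 1, 1); (0, 0, 0, 1, 1); (0, 0, 0, 0, 2))


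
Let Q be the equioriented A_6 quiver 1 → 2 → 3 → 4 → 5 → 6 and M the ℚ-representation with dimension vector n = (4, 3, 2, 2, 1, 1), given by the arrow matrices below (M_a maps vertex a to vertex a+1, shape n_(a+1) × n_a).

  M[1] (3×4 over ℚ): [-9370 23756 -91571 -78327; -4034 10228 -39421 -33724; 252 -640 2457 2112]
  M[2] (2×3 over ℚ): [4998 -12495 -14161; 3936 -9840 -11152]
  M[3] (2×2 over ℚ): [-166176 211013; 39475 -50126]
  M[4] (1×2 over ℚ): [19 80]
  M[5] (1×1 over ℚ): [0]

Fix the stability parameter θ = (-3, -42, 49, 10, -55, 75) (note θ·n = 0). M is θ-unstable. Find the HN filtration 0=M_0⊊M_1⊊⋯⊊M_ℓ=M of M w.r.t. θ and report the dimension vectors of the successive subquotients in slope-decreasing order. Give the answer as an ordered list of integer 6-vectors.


Via rank(M_{q-1}∘⋯∘M_p): M ≅ I[1,1], I[1,2]^2, I[1,4], I[3,5], I[6,6].
μ_θ-semistable layers: μ^(1)=75; μ^(2)=59/2; μ^(3)=4/3; μ^(4)=-3; μ^(5)=-45/2

((0, 0, 0, 0, 0, 1); (0, 0, 1, 1, 0, 0); (0, 0, 1, 1, 1, 0); (1, 0, 0, 0, 0, 0); (3, 3, 0, 0, 0, 0))


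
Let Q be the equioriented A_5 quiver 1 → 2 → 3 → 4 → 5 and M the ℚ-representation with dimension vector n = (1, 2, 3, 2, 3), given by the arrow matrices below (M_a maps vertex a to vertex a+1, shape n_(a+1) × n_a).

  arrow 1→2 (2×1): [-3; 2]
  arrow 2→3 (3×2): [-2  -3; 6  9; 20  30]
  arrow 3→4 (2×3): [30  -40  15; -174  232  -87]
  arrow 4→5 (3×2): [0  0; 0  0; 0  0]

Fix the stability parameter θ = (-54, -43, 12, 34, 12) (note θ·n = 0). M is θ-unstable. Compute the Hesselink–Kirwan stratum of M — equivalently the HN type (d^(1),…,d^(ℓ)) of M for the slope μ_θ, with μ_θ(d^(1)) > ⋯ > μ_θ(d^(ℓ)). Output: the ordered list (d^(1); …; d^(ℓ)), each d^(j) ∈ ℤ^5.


Interval decomposition of M: I[1,2], I[2,3], I[3,3], I[3,4], I[4,4], I[5,5]^3.
HN type (ℓ=4): μ^(1)=34; μ^(2)=12; μ^(3)=-43; μ^(4)=-54

((0, 0, 0, 2, 0); (0, 0, 3, 0, 3); (0, 2, 0, 0, 0); (1, 0, 0, 0, 0))


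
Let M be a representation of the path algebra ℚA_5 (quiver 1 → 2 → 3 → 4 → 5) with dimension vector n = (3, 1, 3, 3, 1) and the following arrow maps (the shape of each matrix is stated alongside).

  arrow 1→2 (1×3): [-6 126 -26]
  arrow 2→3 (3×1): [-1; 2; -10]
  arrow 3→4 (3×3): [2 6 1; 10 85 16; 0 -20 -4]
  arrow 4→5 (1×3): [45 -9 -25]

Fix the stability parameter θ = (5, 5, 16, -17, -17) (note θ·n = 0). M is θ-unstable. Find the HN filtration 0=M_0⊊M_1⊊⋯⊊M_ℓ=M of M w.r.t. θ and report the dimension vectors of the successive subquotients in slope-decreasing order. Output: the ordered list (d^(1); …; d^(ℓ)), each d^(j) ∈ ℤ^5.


Interval decomposition of M: I[1,1]^2, I[1,3], I[3,4], I[3,5], I[4,4].
HN type (ℓ=5): μ^(1)=16; μ^(2)=5; μ^(3)=-1/2; μ^(4)=-6; μ^(5)=-17

((0, 0, 1, 0, 0); (3, 1, 0, 0, 0); (0, 0, 1, 1, 0); (0, 0, 1, 1, 1); (0, 0, 0, 1, 0))


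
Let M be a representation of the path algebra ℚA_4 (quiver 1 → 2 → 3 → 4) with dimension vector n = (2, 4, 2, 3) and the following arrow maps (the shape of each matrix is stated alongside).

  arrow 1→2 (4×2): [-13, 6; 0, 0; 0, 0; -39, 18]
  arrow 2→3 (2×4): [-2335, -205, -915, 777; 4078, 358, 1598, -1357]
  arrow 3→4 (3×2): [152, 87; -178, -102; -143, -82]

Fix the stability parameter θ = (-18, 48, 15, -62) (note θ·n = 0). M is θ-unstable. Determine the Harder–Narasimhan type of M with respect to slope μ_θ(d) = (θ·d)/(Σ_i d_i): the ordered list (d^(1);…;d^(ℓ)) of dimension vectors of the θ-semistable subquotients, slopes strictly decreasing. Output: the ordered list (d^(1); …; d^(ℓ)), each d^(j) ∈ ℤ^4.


Via rank(M_{q-1}∘⋯∘M_p): M ≅ I[1,1], I[1,4], I[2,2]^2, I[2,4], I[4,4].
μ_θ-semistable layers: μ^(1)=48; μ^(2)=1/3; μ^(3)=-18; μ^(4)=-62

((0, 2, 0, 0); (0, 2, 2, 2); (2, 0, 0, 0); (0, 0, 0, 1))


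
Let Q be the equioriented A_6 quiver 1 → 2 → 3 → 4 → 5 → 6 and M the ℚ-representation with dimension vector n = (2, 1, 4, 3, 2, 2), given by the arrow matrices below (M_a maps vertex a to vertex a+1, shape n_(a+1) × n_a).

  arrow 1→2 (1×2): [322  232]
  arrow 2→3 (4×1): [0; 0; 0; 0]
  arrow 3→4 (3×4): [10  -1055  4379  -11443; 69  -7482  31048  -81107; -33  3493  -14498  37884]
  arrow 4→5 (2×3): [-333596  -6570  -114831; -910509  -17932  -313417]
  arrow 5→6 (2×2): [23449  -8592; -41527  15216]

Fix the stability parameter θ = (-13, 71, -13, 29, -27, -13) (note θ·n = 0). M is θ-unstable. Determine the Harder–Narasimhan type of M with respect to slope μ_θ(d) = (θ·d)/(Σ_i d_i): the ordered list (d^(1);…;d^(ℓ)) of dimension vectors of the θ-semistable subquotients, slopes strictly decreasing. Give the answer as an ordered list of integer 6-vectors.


Interval decomposition of M: I[1,1], I[1,2], I[3,3], I[3,4], I[3,5], I[3,6], I[6,6].
HN type (ℓ=5): μ^(1)=71; μ^(2)=29; μ^(3)=1; μ^(4)=-11/3; μ^(5)=-13

((0, 1, 0, 0, 0, 0); (0, 0, 0, 1, 0, 0); (0, 0, 0, 1, 1, 0); (0, 0, 0, 1, 1, 1); (2, 0, 4, 0, 0, 1))


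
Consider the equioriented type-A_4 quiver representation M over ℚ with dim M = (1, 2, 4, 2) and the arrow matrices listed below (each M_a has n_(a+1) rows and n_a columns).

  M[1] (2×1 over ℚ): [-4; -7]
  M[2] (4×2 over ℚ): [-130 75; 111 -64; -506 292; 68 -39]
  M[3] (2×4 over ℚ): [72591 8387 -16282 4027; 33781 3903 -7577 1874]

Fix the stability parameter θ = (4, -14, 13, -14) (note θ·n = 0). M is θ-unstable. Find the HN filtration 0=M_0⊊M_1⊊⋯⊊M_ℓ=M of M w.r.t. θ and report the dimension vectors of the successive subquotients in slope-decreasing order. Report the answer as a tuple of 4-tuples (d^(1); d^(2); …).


Via rank(M_{q-1}∘⋯∘M_p): M ≅ I[1,4], I[2,4], I[3,3]^2.
μ_θ-semistable layers: μ^(1)=13; μ^(2)=-1/2; μ^(3)=-5; μ^(4)=-14

((0, 0, 2, 0); (0, 0, 2, 2); (1, 1, 0, 0); (0, 1, 0, 0))


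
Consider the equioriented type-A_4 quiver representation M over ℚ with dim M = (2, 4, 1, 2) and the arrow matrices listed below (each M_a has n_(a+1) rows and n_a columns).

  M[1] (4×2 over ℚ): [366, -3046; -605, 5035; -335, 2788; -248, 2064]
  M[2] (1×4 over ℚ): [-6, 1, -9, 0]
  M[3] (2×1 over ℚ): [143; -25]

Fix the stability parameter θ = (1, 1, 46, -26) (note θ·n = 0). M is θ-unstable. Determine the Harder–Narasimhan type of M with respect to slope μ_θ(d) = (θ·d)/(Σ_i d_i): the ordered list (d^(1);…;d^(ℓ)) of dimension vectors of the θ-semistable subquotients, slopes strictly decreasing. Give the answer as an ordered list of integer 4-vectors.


Interval decomposition of M: I[1,2], I[1,4], I[2,2]^2, I[4,4].
HN type (ℓ=3): μ^(1)=10; μ^(2)=1; μ^(3)=-26

((0, 0, 1, 1); (2, 4, 0, 0); (0, 0, 0, 1))


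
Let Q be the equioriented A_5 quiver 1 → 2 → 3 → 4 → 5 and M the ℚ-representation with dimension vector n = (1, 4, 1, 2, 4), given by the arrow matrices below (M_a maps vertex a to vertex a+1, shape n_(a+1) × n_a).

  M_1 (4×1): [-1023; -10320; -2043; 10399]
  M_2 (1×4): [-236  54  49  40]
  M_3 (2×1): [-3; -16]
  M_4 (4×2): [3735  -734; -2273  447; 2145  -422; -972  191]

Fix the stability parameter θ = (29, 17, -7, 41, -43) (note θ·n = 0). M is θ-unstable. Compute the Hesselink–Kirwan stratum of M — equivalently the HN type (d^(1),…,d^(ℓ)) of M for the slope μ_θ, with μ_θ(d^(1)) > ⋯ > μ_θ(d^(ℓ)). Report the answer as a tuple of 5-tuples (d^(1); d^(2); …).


Interval decomposition of M: I[1,5], I[2,2]^3, I[4,5], I[5,5]^2.
HN type (ℓ=4): μ^(1)=17; μ^(2)=37/5; μ^(3)=-1; μ^(4)=-43

((0, 3, 0, 0, 0); (1, 1, 1, 1, 1); (0, 0, 0, 1, 1); (0, 0, 0, 0, 2))


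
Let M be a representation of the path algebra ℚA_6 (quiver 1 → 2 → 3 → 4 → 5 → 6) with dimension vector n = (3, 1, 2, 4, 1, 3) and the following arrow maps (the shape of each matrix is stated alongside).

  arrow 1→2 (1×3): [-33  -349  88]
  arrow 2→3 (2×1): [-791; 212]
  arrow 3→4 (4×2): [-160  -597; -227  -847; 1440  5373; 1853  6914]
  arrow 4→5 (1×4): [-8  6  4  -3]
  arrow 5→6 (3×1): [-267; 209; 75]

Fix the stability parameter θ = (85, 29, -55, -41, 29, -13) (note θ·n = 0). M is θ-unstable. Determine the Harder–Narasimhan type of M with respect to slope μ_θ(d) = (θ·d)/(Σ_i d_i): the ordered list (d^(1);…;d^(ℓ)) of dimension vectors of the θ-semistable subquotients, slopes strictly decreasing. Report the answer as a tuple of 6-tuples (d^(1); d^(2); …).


Interval decomposition of M: I[1,1]^2, I[1,6], I[3,4], I[4,4]^2, I[6,6]^2.
HN type (ℓ=6): μ^(1)=85; μ^(2)=8; μ^(3)=9/2; μ^(4)=-13; μ^(5)=-41; μ^(6)=-55

((2, 0, 0, 0, 0, 0); (0, 0, 0, 0, 1, 1); (1, 1, 1, 1, 0, 0); (0, 0, 0, 0, 0, 2); (0, 0, 0, 3, 0, 0); (0, 0, 1, 0, 0, 0))


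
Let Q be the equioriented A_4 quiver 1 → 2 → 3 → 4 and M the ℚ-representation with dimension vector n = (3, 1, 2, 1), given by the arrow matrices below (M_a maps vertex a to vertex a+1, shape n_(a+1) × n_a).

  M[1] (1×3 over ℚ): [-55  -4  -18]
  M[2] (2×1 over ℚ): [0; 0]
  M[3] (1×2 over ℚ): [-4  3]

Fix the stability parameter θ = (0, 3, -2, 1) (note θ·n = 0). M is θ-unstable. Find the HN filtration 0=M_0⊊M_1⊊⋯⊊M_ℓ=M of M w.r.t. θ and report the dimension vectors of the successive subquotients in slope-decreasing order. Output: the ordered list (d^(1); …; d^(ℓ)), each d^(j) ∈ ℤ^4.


Via rank(M_{q-1}∘⋯∘M_p): M ≅ I[1,1]^2, I[1,2], I[3,3], I[3,4].
μ_θ-semistable layers: μ^(1)=3; μ^(2)=1; μ^(3)=0; μ^(4)=-2

((0, 1, 0, 0); (0, 0, 0, 1); (3, 0, 0, 0); (0, 0, 2, 0))


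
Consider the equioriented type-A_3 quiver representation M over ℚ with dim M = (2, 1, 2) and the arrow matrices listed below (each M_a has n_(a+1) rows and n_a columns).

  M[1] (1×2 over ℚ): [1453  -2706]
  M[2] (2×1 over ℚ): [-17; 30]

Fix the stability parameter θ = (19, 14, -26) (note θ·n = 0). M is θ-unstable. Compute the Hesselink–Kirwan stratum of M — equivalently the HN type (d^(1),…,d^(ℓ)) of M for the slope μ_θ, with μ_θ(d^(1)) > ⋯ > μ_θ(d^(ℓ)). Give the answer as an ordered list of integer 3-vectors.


Interval decomposition of M: I[1,1], I[1,3], I[3,3].
HN type (ℓ=3): μ^(1)=19; μ^(2)=7/3; μ^(3)=-26

((1, 0, 0); (1, 1, 1); (0, 0, 1))


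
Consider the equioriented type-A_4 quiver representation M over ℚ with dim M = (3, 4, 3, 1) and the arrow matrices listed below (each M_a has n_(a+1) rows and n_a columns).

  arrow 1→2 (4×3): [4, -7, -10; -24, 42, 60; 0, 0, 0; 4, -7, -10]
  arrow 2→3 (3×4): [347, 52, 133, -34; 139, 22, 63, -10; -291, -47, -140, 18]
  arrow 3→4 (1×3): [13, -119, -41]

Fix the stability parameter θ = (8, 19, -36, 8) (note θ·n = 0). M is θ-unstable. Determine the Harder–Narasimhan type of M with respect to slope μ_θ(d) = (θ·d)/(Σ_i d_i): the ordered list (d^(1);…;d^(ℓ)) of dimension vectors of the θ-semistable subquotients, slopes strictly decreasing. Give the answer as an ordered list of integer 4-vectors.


Interval decomposition of M: I[1,1]^2, I[1,4], I[2,2], I[2,3]^2.
HN type (ℓ=4): μ^(1)=19; μ^(2)=8; μ^(3)=-3; μ^(4)=-17/2

((0, 1, 0, 0); (2, 0, 0, 1); (1, 1, 1, 0); (0, 2, 2, 0))


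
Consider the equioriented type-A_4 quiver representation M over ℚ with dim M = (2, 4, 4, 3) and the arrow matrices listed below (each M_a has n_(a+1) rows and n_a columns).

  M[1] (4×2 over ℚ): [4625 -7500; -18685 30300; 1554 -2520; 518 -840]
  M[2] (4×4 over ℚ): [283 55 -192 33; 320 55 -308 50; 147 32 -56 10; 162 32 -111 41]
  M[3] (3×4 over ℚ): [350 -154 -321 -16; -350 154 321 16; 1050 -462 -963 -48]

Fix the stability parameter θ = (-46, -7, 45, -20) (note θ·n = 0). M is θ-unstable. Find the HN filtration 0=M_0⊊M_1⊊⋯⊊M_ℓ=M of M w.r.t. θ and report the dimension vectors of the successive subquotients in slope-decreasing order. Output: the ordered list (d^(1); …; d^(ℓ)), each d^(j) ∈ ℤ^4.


Interval decomposition of M: I[1,1], I[1,4], I[2,3]^3, I[4,4]^2.
HN type (ℓ=5): μ^(1)=45; μ^(2)=25/2; μ^(3)=-7; μ^(4)=-20; μ^(5)=-46

((0, 0, 3, 0); (0, 0, 1, 1); (0, 4, 0, 0); (0, 0, 0, 2); (2, 0, 0, 0))


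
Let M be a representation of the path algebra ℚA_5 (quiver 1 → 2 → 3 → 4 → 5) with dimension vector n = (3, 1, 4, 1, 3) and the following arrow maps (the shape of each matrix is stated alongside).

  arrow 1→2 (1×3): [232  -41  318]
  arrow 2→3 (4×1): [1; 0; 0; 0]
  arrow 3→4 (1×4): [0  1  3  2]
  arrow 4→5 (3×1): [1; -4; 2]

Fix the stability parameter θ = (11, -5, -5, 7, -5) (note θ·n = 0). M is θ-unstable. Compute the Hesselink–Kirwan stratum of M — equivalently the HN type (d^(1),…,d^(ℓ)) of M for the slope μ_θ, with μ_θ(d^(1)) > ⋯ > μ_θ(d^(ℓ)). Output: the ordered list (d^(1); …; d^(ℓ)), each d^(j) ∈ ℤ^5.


Barcode: M ≅ I[1,1]^2, I[1,3], I[3,3]^2, I[3,5], I[5,5]^2. HN layers by μ_θ (4 steps, strictly decreasing):
  μ^(1)=11; μ^(2)=1; μ^(3)=1/3; μ^(4)=-5

((2, 0, 0, 0, 0); (0, 0, 0, 1, 1); (1, 1, 1, 0, 0); (0, 0, 3, 0, 2))


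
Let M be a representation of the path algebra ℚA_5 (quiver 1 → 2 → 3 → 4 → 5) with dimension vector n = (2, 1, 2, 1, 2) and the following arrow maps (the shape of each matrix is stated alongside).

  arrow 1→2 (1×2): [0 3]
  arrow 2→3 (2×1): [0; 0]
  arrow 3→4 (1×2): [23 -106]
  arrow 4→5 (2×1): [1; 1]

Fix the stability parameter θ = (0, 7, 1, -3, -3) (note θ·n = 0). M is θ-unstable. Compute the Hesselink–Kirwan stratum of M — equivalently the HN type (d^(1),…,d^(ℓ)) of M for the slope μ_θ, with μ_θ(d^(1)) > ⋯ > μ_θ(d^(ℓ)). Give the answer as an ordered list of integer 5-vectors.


Via rank(M_{q-1}∘⋯∘M_p): M ≅ I[1,1], I[1,2], I[3,3], I[3,5], I[5,5].
μ_θ-semistable layers: μ^(1)=7; μ^(2)=1; μ^(3)=0; μ^(4)=-5/3; μ^(5)=-3

((0, 1, 0, 0, 0); (0, 0, 1, 0, 0); (2, 0, 0, 0, 0); (0, 0, 1, 1, 1); (0, 0, 0, 0, 1))


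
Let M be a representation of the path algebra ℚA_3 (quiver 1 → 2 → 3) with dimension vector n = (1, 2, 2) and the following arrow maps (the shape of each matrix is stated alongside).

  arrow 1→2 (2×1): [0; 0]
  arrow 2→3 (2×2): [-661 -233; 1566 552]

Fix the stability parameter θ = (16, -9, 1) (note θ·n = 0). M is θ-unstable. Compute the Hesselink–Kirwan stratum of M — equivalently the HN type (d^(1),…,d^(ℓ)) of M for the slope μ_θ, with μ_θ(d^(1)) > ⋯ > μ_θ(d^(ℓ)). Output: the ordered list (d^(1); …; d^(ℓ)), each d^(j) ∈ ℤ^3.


Interval decomposition of M: I[1,1], I[2,3]^2.
HN type (ℓ=3): μ^(1)=16; μ^(2)=1; μ^(3)=-9

((1, 0, 0); (0, 0, 2); (0, 2, 0))


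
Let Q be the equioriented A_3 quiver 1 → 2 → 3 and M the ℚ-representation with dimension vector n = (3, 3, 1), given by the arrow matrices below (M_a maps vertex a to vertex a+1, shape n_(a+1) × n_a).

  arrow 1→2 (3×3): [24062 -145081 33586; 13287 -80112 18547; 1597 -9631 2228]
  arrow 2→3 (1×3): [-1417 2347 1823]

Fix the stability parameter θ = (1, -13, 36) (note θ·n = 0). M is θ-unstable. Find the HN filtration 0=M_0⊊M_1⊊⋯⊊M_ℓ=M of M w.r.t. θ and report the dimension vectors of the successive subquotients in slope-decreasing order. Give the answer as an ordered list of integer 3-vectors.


Interval decomposition of M: I[1,2]^2, I[1,3].
HN type (ℓ=2): μ^(1)=36; μ^(2)=-6

((0, 0, 1); (3, 3, 0))


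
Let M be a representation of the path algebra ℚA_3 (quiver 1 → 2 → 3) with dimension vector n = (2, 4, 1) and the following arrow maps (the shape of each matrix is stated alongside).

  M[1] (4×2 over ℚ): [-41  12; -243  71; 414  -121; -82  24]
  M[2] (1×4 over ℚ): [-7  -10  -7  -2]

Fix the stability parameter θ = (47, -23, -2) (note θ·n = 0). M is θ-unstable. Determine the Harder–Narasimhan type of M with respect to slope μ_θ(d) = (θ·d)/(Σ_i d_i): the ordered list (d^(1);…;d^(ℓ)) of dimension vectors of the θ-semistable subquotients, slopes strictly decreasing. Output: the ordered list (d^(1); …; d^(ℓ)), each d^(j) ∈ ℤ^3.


Interval decomposition of M: I[1,2], I[1,3], I[2,2]^2.
HN type (ℓ=3): μ^(1)=12; μ^(2)=22/3; μ^(3)=-23

((1, 1, 0); (1, 1, 1); (0, 2, 0))


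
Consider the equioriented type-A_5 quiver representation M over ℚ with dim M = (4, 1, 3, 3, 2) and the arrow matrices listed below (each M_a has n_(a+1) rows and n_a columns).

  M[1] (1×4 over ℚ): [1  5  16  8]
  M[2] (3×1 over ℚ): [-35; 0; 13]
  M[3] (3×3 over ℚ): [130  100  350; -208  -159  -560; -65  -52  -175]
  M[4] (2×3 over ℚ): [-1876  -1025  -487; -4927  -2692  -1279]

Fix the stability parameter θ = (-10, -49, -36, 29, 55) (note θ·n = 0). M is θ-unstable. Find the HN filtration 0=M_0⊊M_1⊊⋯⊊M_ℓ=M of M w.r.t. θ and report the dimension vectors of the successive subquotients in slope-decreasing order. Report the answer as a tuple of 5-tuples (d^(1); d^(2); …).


Interval decomposition of M: I[1,1]^3, I[1,3], I[3,5]^2, I[4,4].
HN type (ℓ=5): μ^(1)=55; μ^(2)=29; μ^(3)=-10; μ^(4)=-95/3; μ^(5)=-36

((0, 0, 0, 0, 2); (0, 0, 0, 3, 0); (3, 0, 0, 0, 0); (1, 1, 1, 0, 0); (0, 0, 2, 0, 0))


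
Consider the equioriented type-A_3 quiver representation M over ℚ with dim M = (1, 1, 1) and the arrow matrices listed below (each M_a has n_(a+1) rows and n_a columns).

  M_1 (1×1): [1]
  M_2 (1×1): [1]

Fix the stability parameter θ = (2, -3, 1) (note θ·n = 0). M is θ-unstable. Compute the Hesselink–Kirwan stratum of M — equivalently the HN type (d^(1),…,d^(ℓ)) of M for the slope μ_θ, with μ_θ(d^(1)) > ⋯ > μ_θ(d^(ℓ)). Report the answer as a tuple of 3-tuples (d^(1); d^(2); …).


Interval decomposition of M: I[1,3].
HN type (ℓ=2): μ^(1)=1; μ^(2)=-1/2

((0, 0, 1); (1, 1, 0))


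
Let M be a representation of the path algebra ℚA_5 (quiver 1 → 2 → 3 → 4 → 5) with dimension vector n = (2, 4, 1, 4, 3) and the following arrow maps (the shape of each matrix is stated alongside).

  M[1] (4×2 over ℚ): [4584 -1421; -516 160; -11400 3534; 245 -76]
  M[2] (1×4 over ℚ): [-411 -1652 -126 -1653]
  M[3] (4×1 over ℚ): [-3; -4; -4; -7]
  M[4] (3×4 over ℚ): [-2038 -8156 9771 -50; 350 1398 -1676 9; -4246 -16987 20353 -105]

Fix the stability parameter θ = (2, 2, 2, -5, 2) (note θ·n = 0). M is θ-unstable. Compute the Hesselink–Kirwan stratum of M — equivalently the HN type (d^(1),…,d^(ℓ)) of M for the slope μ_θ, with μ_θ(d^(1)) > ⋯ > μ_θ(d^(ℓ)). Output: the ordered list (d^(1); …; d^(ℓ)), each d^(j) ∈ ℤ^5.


Barcode: M ≅ I[1,2], I[1,5], I[2,2]^2, I[4,4], I[4,5]^2. HN layers by μ_θ (3 steps, strictly decreasing):
  μ^(1)=2; μ^(2)=1/4; μ^(3)=-5

((1, 3, 0, 0, 3); (1, 1, 1, 1, 0); (0, 0, 0, 3, 0))


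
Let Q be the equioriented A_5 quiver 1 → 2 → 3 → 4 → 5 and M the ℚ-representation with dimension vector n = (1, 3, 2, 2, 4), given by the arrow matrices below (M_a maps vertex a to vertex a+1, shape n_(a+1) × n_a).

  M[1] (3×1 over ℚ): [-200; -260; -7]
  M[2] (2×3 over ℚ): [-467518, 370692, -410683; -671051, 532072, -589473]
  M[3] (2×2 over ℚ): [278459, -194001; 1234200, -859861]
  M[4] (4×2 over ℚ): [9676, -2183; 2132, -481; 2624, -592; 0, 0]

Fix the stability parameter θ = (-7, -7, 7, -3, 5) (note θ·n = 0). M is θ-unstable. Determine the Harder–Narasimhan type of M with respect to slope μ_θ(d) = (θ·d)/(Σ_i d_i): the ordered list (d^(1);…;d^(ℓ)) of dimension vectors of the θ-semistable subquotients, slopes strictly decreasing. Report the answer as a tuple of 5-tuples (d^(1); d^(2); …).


Barcode: M ≅ I[1,5], I[2,2], I[2,4], I[5,5]^3. HN layers by μ_θ (3 steps, strictly decreasing):
  μ^(1)=5; μ^(2)=2; μ^(3)=-7

((0, 0, 0, 0, 4); (0, 0, 2, 2, 0); (1, 3, 0, 0, 0))


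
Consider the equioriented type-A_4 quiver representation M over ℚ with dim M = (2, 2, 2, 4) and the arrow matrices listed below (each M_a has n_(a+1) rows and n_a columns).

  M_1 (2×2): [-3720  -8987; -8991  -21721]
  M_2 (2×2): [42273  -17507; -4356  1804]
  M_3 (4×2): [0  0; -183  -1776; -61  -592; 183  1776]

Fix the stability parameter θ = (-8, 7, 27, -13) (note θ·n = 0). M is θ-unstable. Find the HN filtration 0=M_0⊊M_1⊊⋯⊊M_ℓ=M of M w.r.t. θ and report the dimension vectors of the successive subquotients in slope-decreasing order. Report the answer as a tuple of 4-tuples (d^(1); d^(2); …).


Barcode: M ≅ I[1,2], I[1,4], I[3,3], I[4,4]^3. HN layers by μ_θ (4 steps, strictly decreasing):
  μ^(1)=27; μ^(2)=7; μ^(3)=-8; μ^(4)=-13

((0, 0, 1, 0); (0, 2, 1, 1); (2, 0, 0, 0); (0, 0, 0, 3))


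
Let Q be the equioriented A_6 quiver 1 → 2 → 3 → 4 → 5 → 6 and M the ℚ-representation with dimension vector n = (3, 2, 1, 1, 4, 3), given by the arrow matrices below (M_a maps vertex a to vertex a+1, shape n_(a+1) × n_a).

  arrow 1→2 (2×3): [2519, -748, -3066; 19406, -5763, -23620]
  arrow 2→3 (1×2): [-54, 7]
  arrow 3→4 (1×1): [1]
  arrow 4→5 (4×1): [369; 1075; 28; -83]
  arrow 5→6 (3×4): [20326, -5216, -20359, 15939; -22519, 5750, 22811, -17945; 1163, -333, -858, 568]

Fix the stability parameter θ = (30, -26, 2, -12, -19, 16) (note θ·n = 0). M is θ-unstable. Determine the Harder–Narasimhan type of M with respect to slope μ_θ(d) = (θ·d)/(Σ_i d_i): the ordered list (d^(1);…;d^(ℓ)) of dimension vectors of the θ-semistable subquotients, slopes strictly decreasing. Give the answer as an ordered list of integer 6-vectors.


Barcode: M ≅ I[1,1], I[1,2], I[1,6], I[5,5], I[5,6]^2. HN layers by μ_θ (5 steps, strictly decreasing):
  μ^(1)=30; μ^(2)=16; μ^(3)=2; μ^(4)=-5; μ^(5)=-19

((1, 0, 0, 0, 0, 0); (0, 0, 0, 0, 0, 3); (1, 1, 0, 0, 0, 0); (1, 1, 1, 1, 1, 0); (0, 0, 0, 0, 3, 0))


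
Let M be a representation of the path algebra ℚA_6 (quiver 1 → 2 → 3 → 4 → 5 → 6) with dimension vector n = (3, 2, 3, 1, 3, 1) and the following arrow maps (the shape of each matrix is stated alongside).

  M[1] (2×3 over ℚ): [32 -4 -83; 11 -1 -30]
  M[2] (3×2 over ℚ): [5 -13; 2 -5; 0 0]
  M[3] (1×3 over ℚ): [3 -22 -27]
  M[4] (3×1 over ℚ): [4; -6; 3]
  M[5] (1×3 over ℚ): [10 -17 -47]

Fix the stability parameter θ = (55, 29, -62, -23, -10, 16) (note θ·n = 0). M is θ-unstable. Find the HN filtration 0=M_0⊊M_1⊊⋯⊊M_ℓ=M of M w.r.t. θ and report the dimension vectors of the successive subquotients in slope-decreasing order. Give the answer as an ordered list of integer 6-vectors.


Barcode: M ≅ I[1,1], I[1,3], I[1,6], I[3,3], I[5,5]^2. HN layers by μ_θ (6 steps, strictly decreasing):
  μ^(1)=55; μ^(2)=16; μ^(3)=22/3; μ^(4)=-11/5; μ^(5)=-10; μ^(6)=-62

((1, 0, 0, 0, 0, 0); (0, 0, 0, 0, 0, 1); (1, 1, 1, 0, 0, 0); (1, 1, 1, 1, 1, 0); (0, 0, 0, 0, 2, 0); (0, 0, 1, 0, 0, 0))


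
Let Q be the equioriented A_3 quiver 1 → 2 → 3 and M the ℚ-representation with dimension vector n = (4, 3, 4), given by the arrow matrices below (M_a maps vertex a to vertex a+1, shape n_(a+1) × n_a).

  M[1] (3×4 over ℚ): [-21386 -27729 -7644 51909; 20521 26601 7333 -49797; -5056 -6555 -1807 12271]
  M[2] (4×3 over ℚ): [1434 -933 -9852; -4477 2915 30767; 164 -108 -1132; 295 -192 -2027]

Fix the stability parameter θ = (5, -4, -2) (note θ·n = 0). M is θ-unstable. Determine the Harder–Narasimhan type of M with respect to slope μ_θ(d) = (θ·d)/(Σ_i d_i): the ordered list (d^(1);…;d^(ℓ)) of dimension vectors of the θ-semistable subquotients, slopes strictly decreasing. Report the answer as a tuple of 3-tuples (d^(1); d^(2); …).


Barcode: M ≅ I[1,1], I[1,2], I[1,3]^2, I[3,3]^2. HN layers by μ_θ (4 steps, strictly decreasing):
  μ^(1)=5; μ^(2)=1/2; μ^(3)=-1/3; μ^(4)=-2

((1, 0, 0); (1, 1, 0); (2, 2, 2); (0, 0, 2))


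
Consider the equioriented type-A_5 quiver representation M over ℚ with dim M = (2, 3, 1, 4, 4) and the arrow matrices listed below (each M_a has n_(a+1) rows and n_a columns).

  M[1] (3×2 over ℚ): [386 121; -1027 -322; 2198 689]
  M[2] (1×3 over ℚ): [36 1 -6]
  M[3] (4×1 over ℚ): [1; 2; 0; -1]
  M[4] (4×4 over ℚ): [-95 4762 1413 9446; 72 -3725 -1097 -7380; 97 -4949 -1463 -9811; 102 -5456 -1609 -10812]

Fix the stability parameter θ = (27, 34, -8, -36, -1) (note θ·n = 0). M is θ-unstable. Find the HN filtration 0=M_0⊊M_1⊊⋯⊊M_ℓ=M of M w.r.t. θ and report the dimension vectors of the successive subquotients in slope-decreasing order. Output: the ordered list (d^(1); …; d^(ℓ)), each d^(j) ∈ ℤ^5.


Interval decomposition of M: I[1,2], I[1,5], I[2,2], I[4,5]^3.
HN type (ℓ=5): μ^(1)=34; μ^(2)=27; μ^(3)=16/5; μ^(4)=-1; μ^(5)=-36

((0, 2, 0, 0, 0); (1, 0, 0, 0, 0); (1, 1, 1, 1, 1); (0, 0, 0, 0, 3); (0, 0, 0, 3, 0))


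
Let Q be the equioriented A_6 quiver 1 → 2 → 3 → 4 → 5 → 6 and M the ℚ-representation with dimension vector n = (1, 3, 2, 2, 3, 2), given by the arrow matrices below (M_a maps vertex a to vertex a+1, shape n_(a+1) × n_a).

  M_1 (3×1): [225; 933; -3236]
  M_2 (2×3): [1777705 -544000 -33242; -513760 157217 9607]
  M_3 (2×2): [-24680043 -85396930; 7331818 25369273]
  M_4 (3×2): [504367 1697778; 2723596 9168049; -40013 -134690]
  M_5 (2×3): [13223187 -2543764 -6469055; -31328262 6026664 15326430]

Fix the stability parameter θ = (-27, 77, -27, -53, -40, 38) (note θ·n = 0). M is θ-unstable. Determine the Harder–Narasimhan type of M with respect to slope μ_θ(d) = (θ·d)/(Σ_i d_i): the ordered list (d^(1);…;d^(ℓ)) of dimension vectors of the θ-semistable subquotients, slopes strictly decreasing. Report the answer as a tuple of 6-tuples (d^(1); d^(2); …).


Interval decomposition of M: I[1,5], I[2,2], I[2,5], I[5,6], I[6,6].
HN type (ℓ=5): μ^(1)=77; μ^(2)=38; μ^(3)=-43/4; μ^(4)=-27; μ^(5)=-40

((0, 1, 0, 0, 0, 0); (0, 0, 0, 0, 0, 2); (0, 2, 2, 2, 2, 0); (1, 0, 0, 0, 0, 0); (0, 0, 0, 0, 1, 0))


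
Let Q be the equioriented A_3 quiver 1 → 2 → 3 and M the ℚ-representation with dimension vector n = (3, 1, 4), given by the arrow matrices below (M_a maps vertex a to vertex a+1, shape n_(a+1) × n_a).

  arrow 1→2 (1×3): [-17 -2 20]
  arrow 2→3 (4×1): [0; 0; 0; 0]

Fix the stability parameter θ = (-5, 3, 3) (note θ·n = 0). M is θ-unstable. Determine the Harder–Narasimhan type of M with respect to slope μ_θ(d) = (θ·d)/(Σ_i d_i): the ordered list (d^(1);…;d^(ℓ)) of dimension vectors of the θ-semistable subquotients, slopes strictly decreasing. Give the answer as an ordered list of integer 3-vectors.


Barcode: M ≅ I[1,1]^2, I[1,2], I[3,3]^4. HN layers by μ_θ (2 steps, strictly decreasing):
  μ^(1)=3; μ^(2)=-5

((0, 1, 4); (3, 0, 0))


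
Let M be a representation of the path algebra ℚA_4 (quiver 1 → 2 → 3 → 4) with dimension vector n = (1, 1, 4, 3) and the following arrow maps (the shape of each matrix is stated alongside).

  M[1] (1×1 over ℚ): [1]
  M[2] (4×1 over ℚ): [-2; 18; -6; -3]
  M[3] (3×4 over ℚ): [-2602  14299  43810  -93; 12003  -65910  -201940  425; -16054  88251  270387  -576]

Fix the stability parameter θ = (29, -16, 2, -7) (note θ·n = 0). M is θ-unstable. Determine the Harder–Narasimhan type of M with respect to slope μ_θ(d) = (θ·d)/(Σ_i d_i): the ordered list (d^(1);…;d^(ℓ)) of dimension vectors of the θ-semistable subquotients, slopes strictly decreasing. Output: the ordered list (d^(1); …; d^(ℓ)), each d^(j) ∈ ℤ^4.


Barcode: M ≅ I[1,4], I[3,3], I[3,4]^2. HN layers by μ_θ (2 steps, strictly decreasing):
  μ^(1)=2; μ^(2)=-5/2

((1, 1, 2, 1); (0, 0, 2, 2))
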